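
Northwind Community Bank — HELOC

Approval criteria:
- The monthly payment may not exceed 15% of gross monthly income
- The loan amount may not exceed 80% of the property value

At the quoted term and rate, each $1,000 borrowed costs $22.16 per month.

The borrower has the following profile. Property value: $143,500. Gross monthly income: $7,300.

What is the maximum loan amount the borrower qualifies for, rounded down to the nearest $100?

$49,400

Payment cap: 15% × $7,300 = $1,095/month.
At $22.16 per $1,000, that supports 1,095/22.16 × 1,000 ≈ $49,413 → $49,400.
LTV cap: 80% × $143,500 = $114,800 → $114,800.
Binding constraint: payment-to-income.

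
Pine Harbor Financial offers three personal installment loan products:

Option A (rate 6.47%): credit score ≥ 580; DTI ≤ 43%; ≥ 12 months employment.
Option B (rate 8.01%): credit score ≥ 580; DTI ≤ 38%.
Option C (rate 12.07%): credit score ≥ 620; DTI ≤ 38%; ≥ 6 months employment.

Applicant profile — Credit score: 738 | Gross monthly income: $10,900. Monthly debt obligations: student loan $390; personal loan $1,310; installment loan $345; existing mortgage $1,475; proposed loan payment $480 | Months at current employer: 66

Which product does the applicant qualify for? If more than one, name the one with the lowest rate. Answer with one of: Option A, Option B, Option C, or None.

Total debts = (390 + 1,310 + 345 + 1,475 + 480) = 4,000; DTI = 4,000/10,900 = 36.7%.
Option A: score 738 ≥ 580; DTI 36.7% ≤ 43%; employment 66 ≥ 12 mo → qualifies.
Option B: score 738 ≥ 580; DTI 36.7% ≤ 38% → qualifies.
Option C: score 738 ≥ 620; DTI 36.7% ≤ 38%; employment 66 ≥ 6 mo → qualifies.
Qualifying: Option A, Option B, Option C. Lowest rate is 6.47% → Option A.

Option A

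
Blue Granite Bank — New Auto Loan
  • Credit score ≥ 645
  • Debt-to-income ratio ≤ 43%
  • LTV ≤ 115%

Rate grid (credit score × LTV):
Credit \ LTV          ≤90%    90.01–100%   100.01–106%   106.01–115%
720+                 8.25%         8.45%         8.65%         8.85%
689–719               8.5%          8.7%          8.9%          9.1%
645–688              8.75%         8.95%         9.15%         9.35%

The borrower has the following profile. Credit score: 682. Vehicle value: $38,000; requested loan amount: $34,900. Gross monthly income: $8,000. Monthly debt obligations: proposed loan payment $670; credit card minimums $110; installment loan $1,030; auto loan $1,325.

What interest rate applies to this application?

8.95%

Credit score 682 ≥ 645; Total monthly debts = (670 + 110 + 1,030 + 1,325) = 3,135. DTI: 3,135 ÷ 8,000 = 39.2%, within the 43% cap
Loan-to-value = 34,900/38,000 = 91.8% — pass (115% max)
Row: 682 falls in 645–688. Column: 91.8% falls in 90.01–100%. Rate = 8.95%.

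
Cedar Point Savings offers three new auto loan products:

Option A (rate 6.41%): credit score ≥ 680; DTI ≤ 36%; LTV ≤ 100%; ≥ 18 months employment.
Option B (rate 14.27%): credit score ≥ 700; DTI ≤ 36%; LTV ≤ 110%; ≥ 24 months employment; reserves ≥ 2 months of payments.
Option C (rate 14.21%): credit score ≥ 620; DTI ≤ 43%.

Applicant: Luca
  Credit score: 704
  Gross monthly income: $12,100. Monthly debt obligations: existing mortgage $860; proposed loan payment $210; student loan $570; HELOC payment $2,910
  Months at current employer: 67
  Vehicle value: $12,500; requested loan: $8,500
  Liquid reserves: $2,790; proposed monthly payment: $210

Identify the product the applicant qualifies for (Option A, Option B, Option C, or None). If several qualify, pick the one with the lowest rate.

Total debts = (860 + 210 + 570 + 2,910) = 4,550; DTI = 4,550/12,100 = 37.6%.
LTV = 8,500/12,500 = 68%.
Reserves = 2,790/210 = 13.3 months.
Option A: score 704 ≥ 680; DTI 37.6% > 36%; LTV 68% ≤ 100%; employment 67 ≥ 18 mo → does not qualify.
Option B: score 704 ≥ 700; DTI 37.6% > 36%; LTV 68% ≤ 110%; employment 67 ≥ 24 mo; reserves 13.3 ≥ 2 mo → does not qualify.
Option C: score 704 ≥ 620; DTI 37.6% ≤ 43% → qualifies.

Option C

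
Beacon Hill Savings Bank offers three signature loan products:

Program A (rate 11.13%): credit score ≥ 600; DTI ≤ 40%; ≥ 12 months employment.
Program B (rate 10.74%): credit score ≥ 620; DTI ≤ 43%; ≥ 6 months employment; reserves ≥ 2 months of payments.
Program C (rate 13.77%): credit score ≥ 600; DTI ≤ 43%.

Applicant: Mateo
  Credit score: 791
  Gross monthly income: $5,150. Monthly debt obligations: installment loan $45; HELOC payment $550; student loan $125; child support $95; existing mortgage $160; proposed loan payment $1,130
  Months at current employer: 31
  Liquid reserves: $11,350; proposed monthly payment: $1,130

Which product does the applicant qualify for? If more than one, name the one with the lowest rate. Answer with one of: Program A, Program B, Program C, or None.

Program B

Total debts = (45 + 550 + 125 + 95 + 160 + 1,130) = 2,105; DTI = 2,105/5,150 = 40.9%.
Reserves = 11,350/1,130 = 10.0 months.
Program A: score 791 ≥ 600; DTI 40.9% > 40%; employment 31 ≥ 12 mo → does not qualify.
Program B: score 791 ≥ 620; DTI 40.9% ≤ 43%; employment 31 ≥ 6 mo; reserves 10.0 ≥ 2 mo → qualifies.
Program C: score 791 ≥ 600; DTI 40.9% ≤ 43% → qualifies.
Qualifying: Program B, Program C. Lowest rate is 10.74% → Program B.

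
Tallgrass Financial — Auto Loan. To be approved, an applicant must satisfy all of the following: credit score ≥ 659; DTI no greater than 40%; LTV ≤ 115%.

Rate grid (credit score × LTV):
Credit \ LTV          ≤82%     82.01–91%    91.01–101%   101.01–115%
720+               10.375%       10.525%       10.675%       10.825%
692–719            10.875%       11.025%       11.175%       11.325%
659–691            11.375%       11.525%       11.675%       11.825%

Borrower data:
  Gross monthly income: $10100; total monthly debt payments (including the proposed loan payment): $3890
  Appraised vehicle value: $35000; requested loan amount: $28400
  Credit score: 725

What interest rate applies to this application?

Credit score 725 ≥ 659; Debt-to-income = 3,890/10,100 = 38.5% — meets 40% limit
Loan-to-value = 28,400/35,000 = 81.1% — pass (115% max)
Row: 725 falls in 720+. Column: 81.1% falls in ≤82%. Rate = 10.375%.

10.375%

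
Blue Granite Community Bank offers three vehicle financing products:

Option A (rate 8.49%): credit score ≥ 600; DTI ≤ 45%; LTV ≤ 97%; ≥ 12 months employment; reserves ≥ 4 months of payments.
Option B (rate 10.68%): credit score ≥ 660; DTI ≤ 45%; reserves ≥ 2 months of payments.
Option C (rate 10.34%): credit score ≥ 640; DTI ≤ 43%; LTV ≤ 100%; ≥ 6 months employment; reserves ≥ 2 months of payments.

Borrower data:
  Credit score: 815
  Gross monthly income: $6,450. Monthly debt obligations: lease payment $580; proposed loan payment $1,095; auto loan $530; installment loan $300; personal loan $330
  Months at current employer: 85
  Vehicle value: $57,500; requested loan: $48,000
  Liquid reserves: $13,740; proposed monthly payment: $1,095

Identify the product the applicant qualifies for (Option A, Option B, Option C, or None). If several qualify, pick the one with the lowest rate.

Total debts = (580 + 1,095 + 530 + 300 + 330) = 2,835; DTI = 2,835/6,450 = 44%.
LTV = 48,000/57,500 = 83.5%.
Reserves = 13,740/1,095 = 12.5 months.
Option A: score 815 ≥ 600; DTI 44% ≤ 45%; LTV 83.5% ≤ 97%; employment 85 ≥ 12 mo; reserves 12.5 ≥ 4 mo → qualifies.
Option B: score 815 ≥ 660; DTI 44% ≤ 45%; reserves 12.5 ≥ 2 mo → qualifies.
Option C: score 815 ≥ 640; DTI 44% > 43%; LTV 83.5% ≤ 100%; employment 85 ≥ 6 mo; reserves 12.5 ≥ 2 mo → does not qualify.
Qualifying: Option A, Option B. Lowest rate is 8.49% → Option A.

Option A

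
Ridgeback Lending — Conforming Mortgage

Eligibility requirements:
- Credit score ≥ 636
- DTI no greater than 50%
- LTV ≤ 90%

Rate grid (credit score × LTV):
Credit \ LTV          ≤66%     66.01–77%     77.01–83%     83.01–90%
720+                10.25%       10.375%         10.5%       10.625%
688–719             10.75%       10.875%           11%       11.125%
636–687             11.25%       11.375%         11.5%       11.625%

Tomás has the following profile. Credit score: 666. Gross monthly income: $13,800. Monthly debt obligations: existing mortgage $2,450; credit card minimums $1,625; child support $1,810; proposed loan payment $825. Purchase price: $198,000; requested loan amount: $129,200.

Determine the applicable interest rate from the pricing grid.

11.25%

Credit score 666 ≥ 636; Total monthly debts = (2,450 + 1,625 + 1,810 + 825) = 6,710. DTI: 6,710 ÷ 13,800 = 48.6%, within the 50% cap
LTV: 129,200 ÷ 198,000 = 65.3%, within 90% cap
Score 666 is in the 636–687 band; LTV 65.3% is in the ≤66% band → 11.25%.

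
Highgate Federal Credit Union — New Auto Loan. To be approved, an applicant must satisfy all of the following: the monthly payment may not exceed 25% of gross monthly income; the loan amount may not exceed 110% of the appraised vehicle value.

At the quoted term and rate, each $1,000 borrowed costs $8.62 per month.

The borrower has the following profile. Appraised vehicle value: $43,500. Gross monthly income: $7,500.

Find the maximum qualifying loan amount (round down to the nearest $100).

Payment cap: 25% × $7,500 = $1,875/month.
At $8.62 per $1,000, that supports 1,875/8.62 × 1,000 ≈ $217,517 → $217,500.
LTV cap: 110% × $43,500 = $47,850 → $47,800.
Binding constraint: loan-to-value.

$47,800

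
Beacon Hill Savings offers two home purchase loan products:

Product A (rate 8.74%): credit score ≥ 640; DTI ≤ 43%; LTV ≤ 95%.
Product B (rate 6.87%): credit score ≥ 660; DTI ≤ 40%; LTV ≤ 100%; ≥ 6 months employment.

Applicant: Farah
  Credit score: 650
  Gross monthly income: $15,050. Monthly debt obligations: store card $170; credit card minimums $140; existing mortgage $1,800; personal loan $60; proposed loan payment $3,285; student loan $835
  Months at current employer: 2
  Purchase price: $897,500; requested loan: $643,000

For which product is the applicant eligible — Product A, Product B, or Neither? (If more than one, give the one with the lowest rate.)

Total debts = (170 + 140 + 1,800 + 60 + 3,285 + 835) = 6,290; DTI = 6,290/15,050 = 41.8%.
LTV = 643,000/897,500 = 71.6%.
Product A: score 650 ≥ 640; DTI 41.8% ≤ 43%; LTV 71.6% ≤ 95% → qualifies.
Product B: score 650 < 660; DTI 41.8% > 40%; LTV 71.6% ≤ 100%; employment 2 < 6 mo → does not qualify.

Product A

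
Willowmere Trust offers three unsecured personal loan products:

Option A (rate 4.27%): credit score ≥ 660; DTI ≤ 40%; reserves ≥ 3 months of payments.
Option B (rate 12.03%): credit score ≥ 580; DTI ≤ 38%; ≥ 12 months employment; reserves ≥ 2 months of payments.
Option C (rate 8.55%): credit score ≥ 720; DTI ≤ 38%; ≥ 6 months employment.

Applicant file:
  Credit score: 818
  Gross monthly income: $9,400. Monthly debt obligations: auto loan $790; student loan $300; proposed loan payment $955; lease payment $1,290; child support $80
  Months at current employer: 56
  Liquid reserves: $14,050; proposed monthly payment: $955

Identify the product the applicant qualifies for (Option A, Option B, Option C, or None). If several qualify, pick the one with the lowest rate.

Total debts = (790 + 300 + 955 + 1,290 + 80) = 3,415; DTI = 3,415/9,400 = 36.3%.
Reserves = 14,050/955 = 14.7 months.
Option A: score 818 ≥ 660; DTI 36.3% ≤ 40%; reserves 14.7 ≥ 3 mo → qualifies.
Option B: score 818 ≥ 580; DTI 36.3% ≤ 38%; employment 56 ≥ 12 mo; reserves 14.7 ≥ 2 mo → qualifies.
Option C: score 818 ≥ 720; DTI 36.3% ≤ 38%; employment 56 ≥ 6 mo → qualifies.
Qualifying: Option A, Option B, Option C. Lowest rate is 4.27% → Option A.

Option A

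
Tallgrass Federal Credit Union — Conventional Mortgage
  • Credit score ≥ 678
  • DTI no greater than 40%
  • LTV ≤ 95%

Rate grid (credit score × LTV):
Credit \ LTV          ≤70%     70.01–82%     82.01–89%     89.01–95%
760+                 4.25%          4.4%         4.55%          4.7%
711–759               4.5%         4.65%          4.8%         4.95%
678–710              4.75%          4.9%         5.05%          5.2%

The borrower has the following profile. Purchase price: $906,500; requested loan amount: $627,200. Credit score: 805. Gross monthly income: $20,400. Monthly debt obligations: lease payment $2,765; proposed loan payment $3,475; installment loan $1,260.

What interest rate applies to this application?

4.25%

Credit score 805 ≥ 678; Total monthly debts = (2,765 + 3,475 + 1,260) = 7,500. DTI: 7,500 ÷ 20,400 = 36.8%, within the 40% cap
LTV = 627,200/906,500 = 69.2% ≤ 95%
Score 805 is in the 760+ band; LTV 69.2% is in the ≤70% band → 4.25%.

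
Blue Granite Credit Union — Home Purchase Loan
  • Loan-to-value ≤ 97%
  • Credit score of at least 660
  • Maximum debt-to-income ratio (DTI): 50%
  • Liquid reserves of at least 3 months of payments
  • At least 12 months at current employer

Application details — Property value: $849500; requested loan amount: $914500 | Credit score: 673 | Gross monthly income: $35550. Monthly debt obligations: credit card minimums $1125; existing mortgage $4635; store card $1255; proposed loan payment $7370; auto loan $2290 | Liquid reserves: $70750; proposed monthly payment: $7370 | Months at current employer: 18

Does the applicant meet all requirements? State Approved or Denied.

Denied

Loan-to-value = 914,500/849,500 = 107.7% — fail (97% max)
Credit score 673 ≥ 660 (meets)
Total monthly debts = (1,125 + 4,635 + 1,255 + 7,370 + 2,290) = 16,675. DTI = 16,675/35,550 = 46.9% ≤ 50%
Reserves: 70,750 ÷ 7,370 = 9.6 months (meets 3-month minimum)
Employment 18 ≥ 12 months
Fails on LTV.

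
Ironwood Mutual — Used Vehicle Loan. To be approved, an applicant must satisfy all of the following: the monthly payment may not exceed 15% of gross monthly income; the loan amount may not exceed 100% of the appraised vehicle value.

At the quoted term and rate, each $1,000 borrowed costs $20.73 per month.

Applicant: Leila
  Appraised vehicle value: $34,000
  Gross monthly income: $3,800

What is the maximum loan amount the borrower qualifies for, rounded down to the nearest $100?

$27,400

Payment cap: 15% × $3,800 = $570/month.
At $20.73 per $1,000, that supports 570/20.73 × 1,000 ≈ $27,496 → $27,400.
LTV cap: 100% × $34,000 = $34,000 → $34,000.
Binding constraint: payment-to-income.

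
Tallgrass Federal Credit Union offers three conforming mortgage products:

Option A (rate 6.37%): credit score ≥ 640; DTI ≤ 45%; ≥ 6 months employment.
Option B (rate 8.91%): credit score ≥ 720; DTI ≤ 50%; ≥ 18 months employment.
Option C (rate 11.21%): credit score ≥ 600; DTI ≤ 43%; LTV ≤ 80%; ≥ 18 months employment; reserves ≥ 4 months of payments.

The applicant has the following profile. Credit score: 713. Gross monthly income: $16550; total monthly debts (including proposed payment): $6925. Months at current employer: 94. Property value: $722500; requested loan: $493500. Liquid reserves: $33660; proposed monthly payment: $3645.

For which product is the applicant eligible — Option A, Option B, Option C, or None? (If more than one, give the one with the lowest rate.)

Option A

DTI = 6,925/16,550 = 41.8%.
LTV = 493,500/722,500 = 68.3%.
Reserves = 33,660/3,645 = 9.2 months.
Option A: score 713 ≥ 640; DTI 41.8% ≤ 45%; employment 94 ≥ 6 mo → qualifies.
Option B: score 713 < 720; DTI 41.8% ≤ 50%; employment 94 ≥ 18 mo → does not qualify.
Option C: score 713 ≥ 600; DTI 41.8% ≤ 43%; LTV 68.3% ≤ 80%; employment 94 ≥ 18 mo; reserves 9.2 ≥ 4 mo → qualifies.
Qualifying: Option A, Option C. Lowest rate is 6.37% → Option A.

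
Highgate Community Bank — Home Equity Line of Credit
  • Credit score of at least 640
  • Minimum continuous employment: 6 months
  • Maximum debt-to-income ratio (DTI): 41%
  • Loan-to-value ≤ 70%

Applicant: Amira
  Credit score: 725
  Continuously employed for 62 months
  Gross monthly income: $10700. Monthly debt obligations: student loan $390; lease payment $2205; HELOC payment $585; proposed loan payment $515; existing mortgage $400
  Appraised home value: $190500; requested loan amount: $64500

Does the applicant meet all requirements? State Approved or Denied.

Approved

Credit score 725 ≥ 640 (meets)
Employment 62 ≥ 6 months
Total monthly debts = (390 + 2,205 + 585 + 515 + 400) = 4,095. Debt-to-income = 4,095/10,700 = 38.3% — meets 41% limit
LTV = 64,500/190,500 = 33.9% ≤ 70%
All criteria satisfied.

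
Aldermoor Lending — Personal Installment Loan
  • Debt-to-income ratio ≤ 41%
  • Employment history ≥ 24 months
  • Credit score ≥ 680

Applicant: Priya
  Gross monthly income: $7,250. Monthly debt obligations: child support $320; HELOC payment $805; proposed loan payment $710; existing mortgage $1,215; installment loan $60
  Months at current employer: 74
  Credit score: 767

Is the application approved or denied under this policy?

Total monthly debts = (320 + 805 + 710 + 1,215 + 60) = 3,110. Debt-to-income = 3,110/7,250 = 42.9% — over 41% limit
Employment 74 ≥ 24 months
Credit score 767 ≥ 680 (meets)
Fails on DTI.

Denied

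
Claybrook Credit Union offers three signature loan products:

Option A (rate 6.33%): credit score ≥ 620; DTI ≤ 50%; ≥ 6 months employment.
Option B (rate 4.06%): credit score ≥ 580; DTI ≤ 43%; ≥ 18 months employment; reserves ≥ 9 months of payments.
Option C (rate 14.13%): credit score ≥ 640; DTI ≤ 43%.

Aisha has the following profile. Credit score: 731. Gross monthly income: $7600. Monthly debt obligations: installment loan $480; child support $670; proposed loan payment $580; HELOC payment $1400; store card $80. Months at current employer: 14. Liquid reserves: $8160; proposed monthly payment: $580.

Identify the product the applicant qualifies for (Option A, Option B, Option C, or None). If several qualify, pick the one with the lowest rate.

Option A

Total debts = (480 + 670 + 580 + 1,400 + 80) = 3,210; DTI = 3,210/7,600 = 42.2%.
Reserves = 8,160/580 = 14.1 months.
Option A: score 731 ≥ 620; DTI 42.2% ≤ 50%; employment 14 ≥ 6 mo → qualifies.
Option B: score 731 ≥ 580; DTI 42.2% ≤ 43%; employment 14 < 18 mo; reserves 14.1 ≥ 9 mo → does not qualify.
Option C: score 731 ≥ 640; DTI 42.2% ≤ 43% → qualifies.
Qualifying: Option A, Option C. Lowest rate is 6.33% → Option A.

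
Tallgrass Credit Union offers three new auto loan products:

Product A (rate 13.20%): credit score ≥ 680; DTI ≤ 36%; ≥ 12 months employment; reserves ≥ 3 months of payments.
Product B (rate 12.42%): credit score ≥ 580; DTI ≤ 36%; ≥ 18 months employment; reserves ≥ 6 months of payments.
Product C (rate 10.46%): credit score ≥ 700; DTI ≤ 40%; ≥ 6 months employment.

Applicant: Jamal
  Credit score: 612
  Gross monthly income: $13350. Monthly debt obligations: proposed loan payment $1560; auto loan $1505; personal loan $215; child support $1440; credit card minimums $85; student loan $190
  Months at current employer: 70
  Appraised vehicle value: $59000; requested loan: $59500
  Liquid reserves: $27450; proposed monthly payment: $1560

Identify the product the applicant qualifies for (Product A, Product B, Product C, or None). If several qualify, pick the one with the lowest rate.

Total debts = (1,560 + 1,505 + 215 + 1,440 + 85 + 190) = 4,995; DTI = 4,995/13,350 = 37.4%.
LTV = 59,500/59,000 = 100.8%.
Reserves = 27,450/1,560 = 17.6 months.
Product A: score 612 < 680; DTI 37.4% > 36%; employment 70 ≥ 12 mo; reserves 17.6 ≥ 3 mo → does not qualify.
Product B: score 612 ≥ 580; DTI 37.4% > 36%; employment 70 ≥ 18 mo; reserves 17.6 ≥ 6 mo → does not qualify.
Product C: score 612 < 700; DTI 37.4% ≤ 40%; employment 70 ≥ 6 mo → does not qualify.

None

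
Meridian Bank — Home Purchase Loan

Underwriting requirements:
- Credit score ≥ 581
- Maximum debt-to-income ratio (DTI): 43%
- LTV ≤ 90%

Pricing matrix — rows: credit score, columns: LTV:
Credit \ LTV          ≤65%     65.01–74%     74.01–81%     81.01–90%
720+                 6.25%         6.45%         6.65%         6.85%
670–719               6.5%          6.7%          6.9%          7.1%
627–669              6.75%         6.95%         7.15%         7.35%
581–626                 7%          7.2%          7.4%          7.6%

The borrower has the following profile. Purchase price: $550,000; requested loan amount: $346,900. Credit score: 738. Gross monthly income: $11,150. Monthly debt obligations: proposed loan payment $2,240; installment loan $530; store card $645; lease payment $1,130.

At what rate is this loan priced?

Credit score 738 ≥ 581; Total monthly debts = (2,240 + 530 + 645 + 1,130) = 4,545. DTI: 4,545 ÷ 11,150 = 40.8%, within the 43% cap
LTV: 346,900 ÷ 550,000 = 63.1%, within 90% cap
Row: 738 falls in 720+. Column: 63.1% falls in ≤65%. Rate = 6.25%.

6.25%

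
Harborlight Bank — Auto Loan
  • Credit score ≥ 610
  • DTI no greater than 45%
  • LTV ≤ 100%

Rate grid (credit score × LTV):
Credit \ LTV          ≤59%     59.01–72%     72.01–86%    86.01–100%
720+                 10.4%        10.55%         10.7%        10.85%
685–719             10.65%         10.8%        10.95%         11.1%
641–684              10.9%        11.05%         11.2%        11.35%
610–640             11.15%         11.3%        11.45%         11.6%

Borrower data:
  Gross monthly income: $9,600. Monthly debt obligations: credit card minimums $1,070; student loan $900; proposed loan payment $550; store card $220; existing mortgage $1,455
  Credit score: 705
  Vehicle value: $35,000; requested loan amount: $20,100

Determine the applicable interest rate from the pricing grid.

Credit score 705 ≥ 610; Total monthly debts = (1,070 + 900 + 550 + 220 + 1,455) = 4,195. DTI: 4,195 ÷ 9,600 = 43.7%, within the 45% cap
Loan-to-value = 20,100/35,000 = 57.4% — pass (100% max)
Credit 705 → row 685–719; LTV 57.4% → column ≤59%. Grid cell → 10.65%.

10.65%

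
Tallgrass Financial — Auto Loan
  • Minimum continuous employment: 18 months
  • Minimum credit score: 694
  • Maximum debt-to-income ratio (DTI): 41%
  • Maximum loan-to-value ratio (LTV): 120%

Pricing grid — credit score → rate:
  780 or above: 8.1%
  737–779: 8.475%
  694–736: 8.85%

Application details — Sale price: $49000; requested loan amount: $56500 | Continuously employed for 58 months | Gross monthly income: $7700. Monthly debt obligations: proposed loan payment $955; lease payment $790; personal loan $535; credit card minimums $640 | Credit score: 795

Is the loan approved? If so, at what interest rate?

Approved at 8.1%

Credit score 795 ≥ 694 (meets minimum)
Total monthly debts = (955 + 790 + 535 + 640) = 2,920. DTI = 2,920/7,700 = 37.9% ≤ 41%
LTV = 56,500/49,000 = 115.3% ≤ 120%
Employment 58 ≥ 18 months
All requirements met. Score 795 falls in the 780 or above tier → 8.1%.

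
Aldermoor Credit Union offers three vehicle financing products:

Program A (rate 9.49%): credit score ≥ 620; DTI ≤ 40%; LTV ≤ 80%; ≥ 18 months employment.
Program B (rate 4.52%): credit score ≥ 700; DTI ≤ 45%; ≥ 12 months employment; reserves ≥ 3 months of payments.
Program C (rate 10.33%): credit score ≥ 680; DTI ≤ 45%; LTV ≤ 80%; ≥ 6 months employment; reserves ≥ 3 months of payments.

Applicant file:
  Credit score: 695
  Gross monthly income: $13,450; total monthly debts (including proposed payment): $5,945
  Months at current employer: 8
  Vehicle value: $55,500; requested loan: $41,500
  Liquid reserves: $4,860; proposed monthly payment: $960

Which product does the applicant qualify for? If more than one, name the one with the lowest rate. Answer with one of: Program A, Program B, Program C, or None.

Program C

DTI = 5,945/13,450 = 44.2%.
LTV = 41,500/55,500 = 74.8%.
Reserves = 4,860/960 = 5.1 months.
Program A: score 695 ≥ 620; DTI 44.2% > 40%; LTV 74.8% ≤ 80%; employment 8 < 18 mo → does not qualify.
Program B: score 695 < 700; DTI 44.2% ≤ 45%; employment 8 < 12 mo; reserves 5.1 ≥ 3 mo → does not qualify.
Program C: score 695 ≥ 680; DTI 44.2% ≤ 45%; LTV 74.8% ≤ 80%; employment 8 ≥ 6 mo; reserves 5.1 ≥ 3 mo → qualifies.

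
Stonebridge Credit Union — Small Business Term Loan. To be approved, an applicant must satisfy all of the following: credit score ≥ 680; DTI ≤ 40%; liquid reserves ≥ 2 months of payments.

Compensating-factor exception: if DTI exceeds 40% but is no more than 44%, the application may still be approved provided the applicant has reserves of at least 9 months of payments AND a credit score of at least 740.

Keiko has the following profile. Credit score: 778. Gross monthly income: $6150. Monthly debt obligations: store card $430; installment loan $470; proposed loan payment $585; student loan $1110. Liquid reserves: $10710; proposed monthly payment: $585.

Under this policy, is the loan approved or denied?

Credit score 778 ≥ 680 (meets base)
Total debts = (430 + 470 + 585 + 1,110) = 2,595. DTI: 2,595 ÷ 6,150 = 42.2%, over the 40% base limit.
Liquid reserves cover 10,710/585 = 18.3 months — ≥ 2 required
42.2% falls in the override range (40%–44%), so the compensating-factor test applies.
Reserves 18.3 ≥ 9 months; credit score 778 ≥ 740.
Both compensating conditions met → exception applies.

Approved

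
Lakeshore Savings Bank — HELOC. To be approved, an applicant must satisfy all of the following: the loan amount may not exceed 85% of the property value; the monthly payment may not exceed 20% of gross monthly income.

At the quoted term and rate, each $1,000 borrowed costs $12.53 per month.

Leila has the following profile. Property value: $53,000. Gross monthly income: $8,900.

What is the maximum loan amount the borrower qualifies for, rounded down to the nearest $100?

Payment cap: 20% × $8,900 = $1,780/month.
At $12.53 per $1,000, that supports 1,780/12.53 × 1,000 ≈ $142,059 → $142,000.
LTV cap: 85% × $53,000 = $45,050 → $45,000.
Binding constraint: loan-to-value.

$45,000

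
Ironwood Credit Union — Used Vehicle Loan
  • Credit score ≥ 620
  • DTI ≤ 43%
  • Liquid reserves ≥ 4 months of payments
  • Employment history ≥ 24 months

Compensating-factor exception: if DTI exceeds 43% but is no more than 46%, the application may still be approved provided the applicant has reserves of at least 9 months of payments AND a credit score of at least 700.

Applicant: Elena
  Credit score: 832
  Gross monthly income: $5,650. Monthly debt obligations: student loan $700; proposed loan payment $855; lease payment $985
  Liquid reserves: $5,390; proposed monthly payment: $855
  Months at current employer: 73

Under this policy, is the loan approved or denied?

Denied

Credit score 832 ≥ 620 (meets base)
Total debts = (700 + 855 + 985) = 2,540. DTI: 2,540 ÷ 5,650 = 45%, over the 43% base limit.
Liquid reserves cover 5,390/855 = 6.3 months — ≥ 4 required
Employment 73 ≥ 24 months
DTI 45% is within the 43%–46% exception band; checking compensating factors.
Reserves 6.3 < 9 months; credit score 832 ≥ 700.
Compensating-factor requirement not fully met.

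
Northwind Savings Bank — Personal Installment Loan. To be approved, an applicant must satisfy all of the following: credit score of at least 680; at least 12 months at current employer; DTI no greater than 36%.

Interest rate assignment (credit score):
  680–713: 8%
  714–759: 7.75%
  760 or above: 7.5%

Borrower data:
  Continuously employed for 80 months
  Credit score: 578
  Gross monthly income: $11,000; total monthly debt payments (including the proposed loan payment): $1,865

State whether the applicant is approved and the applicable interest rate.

Credit score 578 < 680 (below minimum)
DTI = 1,865/11,000 = 17% ≤ 36%
Employment 80 ≥ 12 months
Not all requirements met → denied.

Denied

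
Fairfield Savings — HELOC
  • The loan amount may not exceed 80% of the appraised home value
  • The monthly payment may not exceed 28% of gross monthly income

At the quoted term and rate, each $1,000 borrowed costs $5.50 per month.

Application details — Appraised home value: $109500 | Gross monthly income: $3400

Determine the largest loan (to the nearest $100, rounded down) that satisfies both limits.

Payment cap: 28% × $3,400 = $952/month.
At $5.50 per $1,000, that supports 952/5.50 × 1,000 ≈ $173,090 → $173,000.
LTV cap: 80% × $109,500 = $87,600 → $87,600.
Binding constraint: loan-to-value.

$87,600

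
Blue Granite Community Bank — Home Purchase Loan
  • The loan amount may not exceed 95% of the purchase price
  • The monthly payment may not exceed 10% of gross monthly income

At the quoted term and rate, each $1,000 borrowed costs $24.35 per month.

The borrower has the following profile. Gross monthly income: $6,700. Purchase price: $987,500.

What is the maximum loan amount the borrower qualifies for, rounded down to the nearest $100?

$27,500

Payment cap: 10% × $6,700 = $670/month.
At $24.35 per $1,000, that supports 670/24.35 × 1,000 ≈ $27,515 → $27,500.
LTV cap: 95% × $987,500 = $938,125 → $938,100.
Binding constraint: payment-to-income.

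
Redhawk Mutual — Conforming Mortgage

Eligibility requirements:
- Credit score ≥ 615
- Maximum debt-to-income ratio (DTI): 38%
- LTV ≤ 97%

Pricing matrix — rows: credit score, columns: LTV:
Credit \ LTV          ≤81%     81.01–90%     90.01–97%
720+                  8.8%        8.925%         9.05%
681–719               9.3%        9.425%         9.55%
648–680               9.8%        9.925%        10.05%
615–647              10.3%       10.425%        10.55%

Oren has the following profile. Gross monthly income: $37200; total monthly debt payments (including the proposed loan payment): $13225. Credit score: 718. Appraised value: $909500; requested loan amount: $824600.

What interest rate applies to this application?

Credit score 718 ≥ 615; DTI: 13,225 ÷ 37,200 = 35.6%, within the 38% cap
Loan-to-value = 824,600/909,500 = 90.7% — pass (97% max)
Credit 718 → row 681–719; LTV 90.7% → column 90.01–97%. Grid cell → 9.55%.

9.55%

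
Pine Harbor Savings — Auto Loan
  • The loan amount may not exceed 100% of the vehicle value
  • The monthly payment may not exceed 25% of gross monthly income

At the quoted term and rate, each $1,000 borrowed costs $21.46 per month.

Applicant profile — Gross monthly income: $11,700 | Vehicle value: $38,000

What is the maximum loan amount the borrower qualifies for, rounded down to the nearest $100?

$38,000

Payment cap: 25% × $11,700 = $2,925/month.
At $21.46 per $1,000, that supports 2,925/21.46 × 1,000 ≈ $136,300 → $136,300.
LTV cap: 100% × $38,000 = $38,000 → $38,000.
Binding constraint: loan-to-value.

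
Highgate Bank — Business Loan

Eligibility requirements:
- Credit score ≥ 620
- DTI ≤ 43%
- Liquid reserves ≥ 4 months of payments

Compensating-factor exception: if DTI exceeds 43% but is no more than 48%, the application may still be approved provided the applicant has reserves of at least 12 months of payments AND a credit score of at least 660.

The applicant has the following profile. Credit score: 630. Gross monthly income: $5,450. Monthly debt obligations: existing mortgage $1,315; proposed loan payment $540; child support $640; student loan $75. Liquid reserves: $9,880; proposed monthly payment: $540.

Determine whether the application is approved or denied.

Credit score 630 ≥ 620 (meets base)
Total debts = (1,315 + 540 + 640 + 75) = 2,570. DTI = 2,570/5,450 = 47.2% > 43% — standard DTI limit exceeded.
Reserves: 9,880 ÷ 540 = 18.3 months (meets 4-month minimum)
47.2% falls in the override range (43%–48%), so the compensating-factor test applies.
Override check — reserves: 18.3 mo (ok); score: 630 (below 660).
Compensating-factor requirement not fully met.

Denied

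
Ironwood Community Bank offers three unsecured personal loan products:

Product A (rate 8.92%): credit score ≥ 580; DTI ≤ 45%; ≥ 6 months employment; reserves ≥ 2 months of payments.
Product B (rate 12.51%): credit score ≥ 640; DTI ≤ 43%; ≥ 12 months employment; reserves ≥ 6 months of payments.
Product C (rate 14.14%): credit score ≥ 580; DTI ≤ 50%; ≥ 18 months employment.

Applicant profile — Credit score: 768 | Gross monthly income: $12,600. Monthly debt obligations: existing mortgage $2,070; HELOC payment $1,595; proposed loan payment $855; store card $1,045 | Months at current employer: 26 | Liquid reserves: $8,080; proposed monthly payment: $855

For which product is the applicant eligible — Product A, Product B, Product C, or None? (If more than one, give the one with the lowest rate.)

Total debts = (2,070 + 1,595 + 855 + 1,045) = 5,565; DTI = 5,565/12,600 = 44.2%.
Reserves = 8,080/855 = 9.5 months.
Product A: score 768 ≥ 580; DTI 44.2% ≤ 45%; employment 26 ≥ 6 mo; reserves 9.5 ≥ 2 mo → qualifies.
Product B: score 768 ≥ 640; DTI 44.2% > 43%; employment 26 ≥ 12 mo; reserves 9.5 ≥ 6 mo → does not qualify.
Product C: score 768 ≥ 580; DTI 44.2% ≤ 50%; employment 26 ≥ 18 mo → qualifies.
Qualifying: Product A, Product C. Lowest rate is 8.92% → Product A.

Product A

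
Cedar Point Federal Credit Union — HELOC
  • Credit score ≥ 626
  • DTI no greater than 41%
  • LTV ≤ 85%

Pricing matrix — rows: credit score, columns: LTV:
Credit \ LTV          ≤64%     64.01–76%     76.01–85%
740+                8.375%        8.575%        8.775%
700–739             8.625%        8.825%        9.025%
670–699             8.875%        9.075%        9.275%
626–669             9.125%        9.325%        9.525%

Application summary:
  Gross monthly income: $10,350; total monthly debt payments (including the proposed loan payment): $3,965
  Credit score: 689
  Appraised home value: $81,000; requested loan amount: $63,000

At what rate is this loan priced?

Credit score 689 ≥ 626; DTI = 3,965/10,350 = 38.3% ≤ 41%
LTV: 63,000 ÷ 81,000 = 77.8%, within 85% cap
Row: 689 falls in 670–699. Column: 77.8% falls in 76.01–85%. Rate = 9.275%.

9.275%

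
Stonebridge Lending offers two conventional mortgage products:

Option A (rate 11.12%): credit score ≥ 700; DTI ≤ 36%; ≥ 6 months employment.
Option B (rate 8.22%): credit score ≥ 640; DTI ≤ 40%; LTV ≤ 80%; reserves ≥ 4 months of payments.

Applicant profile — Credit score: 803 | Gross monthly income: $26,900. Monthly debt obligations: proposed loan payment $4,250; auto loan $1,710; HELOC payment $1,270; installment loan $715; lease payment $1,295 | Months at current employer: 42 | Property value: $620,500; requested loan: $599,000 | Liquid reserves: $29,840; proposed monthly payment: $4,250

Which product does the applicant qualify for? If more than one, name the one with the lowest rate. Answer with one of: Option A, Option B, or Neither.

Total debts = (4,250 + 1,710 + 1,270 + 715 + 1,295) = 9,240; DTI = 9,240/26,900 = 34.3%.
LTV = 599,000/620,500 = 96.5%.
Reserves = 29,840/4,250 = 7.0 months.
Option A: score 803 ≥ 700; DTI 34.3% ≤ 36%; employment 42 ≥ 6 mo → qualifies.
Option B: score 803 ≥ 640; DTI 34.3% ≤ 40%; LTV 96.5% > 80%; reserves 7.0 ≥ 4 mo → does not qualify.

Option A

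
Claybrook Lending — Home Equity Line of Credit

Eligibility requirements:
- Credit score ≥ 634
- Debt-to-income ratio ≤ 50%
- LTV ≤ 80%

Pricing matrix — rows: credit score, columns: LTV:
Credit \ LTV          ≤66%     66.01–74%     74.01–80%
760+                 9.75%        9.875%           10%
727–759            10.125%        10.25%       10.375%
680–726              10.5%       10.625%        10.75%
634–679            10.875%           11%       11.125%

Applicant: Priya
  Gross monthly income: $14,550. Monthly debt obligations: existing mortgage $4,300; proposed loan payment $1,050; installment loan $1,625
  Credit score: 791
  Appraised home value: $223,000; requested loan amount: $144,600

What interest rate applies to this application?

9.75%

Credit score 791 ≥ 634; Total monthly debts = (4,300 + 1,050 + 1,625) = 6,975. DTI = 6,975/14,550 = 47.9% ≤ 50%
LTV: 144,600 ÷ 223,000 = 64.8%, within 80% cap
Row: 791 falls in 760+. Column: 64.8% falls in ≤66%. Rate = 9.75%.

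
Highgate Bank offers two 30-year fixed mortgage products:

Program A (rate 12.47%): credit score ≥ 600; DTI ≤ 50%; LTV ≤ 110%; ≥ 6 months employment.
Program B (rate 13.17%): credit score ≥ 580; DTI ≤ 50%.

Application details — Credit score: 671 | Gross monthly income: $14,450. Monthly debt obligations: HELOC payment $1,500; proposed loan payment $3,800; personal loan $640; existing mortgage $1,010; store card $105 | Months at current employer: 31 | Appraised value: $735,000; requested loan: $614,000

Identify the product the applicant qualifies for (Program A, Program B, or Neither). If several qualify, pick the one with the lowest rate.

Program A

Total debts = (1,500 + 3,800 + 640 + 1,010 + 105) = 7,055; DTI = 7,055/14,450 = 48.8%.
LTV = 614,000/735,000 = 83.5%.
Program A: score 671 ≥ 600; DTI 48.8% ≤ 50%; LTV 83.5% ≤ 110%; employment 31 ≥ 6 mo → qualifies.
Program B: score 671 ≥ 580; DTI 48.8% ≤ 50% → qualifies.
Qualifying: Program A, Program B. Lowest rate is 12.47% → Program A.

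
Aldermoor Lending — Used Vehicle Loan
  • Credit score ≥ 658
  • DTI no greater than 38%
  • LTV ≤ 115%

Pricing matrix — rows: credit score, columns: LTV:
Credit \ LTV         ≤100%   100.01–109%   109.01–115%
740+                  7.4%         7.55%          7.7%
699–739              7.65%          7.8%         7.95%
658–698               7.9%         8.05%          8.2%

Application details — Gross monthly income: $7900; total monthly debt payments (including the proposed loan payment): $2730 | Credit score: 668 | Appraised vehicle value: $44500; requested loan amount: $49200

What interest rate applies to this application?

8.2%

Credit score 668 ≥ 658; DTI = 2,730/7,900 = 34.6% ≤ 38%
LTV = 49,200/44,500 = 110.6% ≤ 115%
Row: 668 falls in 658–698. Column: 110.6% falls in 109.01–115%. Rate = 8.2%.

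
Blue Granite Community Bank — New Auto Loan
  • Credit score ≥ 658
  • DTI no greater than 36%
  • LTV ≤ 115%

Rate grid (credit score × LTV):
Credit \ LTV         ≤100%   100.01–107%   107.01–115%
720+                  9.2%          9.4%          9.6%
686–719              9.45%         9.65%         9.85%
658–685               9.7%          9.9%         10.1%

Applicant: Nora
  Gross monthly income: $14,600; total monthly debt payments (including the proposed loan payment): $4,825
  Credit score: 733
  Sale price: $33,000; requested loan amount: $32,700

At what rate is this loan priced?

Credit score 733 ≥ 658; Debt-to-income = 4,825/14,600 = 33% — meets 36% limit
LTV: 32,700 ÷ 33,000 = 99.1%, within 115% cap
Score 733 is in the 720+ band; LTV 99.1% is in the ≤100% band → 9.2%.

9.2%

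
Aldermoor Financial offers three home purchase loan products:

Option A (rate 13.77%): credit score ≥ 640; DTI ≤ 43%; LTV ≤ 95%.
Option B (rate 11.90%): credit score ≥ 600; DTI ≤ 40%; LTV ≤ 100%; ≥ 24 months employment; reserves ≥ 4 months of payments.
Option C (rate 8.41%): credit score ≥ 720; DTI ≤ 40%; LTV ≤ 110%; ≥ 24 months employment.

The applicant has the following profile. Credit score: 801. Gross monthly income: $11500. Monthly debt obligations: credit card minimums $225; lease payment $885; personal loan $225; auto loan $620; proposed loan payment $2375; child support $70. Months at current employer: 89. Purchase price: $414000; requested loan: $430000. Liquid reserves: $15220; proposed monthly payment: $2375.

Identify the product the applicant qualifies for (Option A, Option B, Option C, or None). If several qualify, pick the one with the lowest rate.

Total debts = (225 + 885 + 225 + 620 + 2,375 + 70) = 4,400; DTI = 4,400/11,500 = 38.3%.
LTV = 430,000/414,000 = 103.9%.
Reserves = 15,220/2,375 = 6.4 months.
Option A: score 801 ≥ 640; DTI 38.3% ≤ 43%; LTV 103.9% > 95% → does not qualify.
Option B: score 801 ≥ 600; DTI 38.3% ≤ 40%; LTV 103.9% > 100%; employment 89 ≥ 24 mo; reserves 6.4 ≥ 4 mo → does not qualify.
Option C: score 801 ≥ 720; DTI 38.3% ≤ 40%; LTV 103.9% ≤ 110%; employment 89 ≥ 24 mo → qualifies.

Option C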